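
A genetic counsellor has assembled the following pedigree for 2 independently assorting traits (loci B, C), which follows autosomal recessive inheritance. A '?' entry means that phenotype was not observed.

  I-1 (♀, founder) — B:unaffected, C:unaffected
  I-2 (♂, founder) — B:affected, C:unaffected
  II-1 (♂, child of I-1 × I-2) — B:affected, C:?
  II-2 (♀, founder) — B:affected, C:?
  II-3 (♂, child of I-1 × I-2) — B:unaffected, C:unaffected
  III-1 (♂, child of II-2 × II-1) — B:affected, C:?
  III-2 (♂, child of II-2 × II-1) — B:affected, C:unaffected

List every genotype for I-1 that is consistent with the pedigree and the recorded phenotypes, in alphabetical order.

I-1 ∈ {Bb CC, Bb Cc}

B/I-1 un ·: Bb
B/I-2 aff ·: bb
B/II-1 aff I-1×I-2: bb
B/II-2 aff ·: bb
B/II-3 un I-1×I-2: Bb
B/III-1 aff II-2×II-1: bb
B/III-2 aff II-2×II-1: bb
⇒ B over [I-1,I-2,II-1,II-2,II-3,III-1,III-2]: 1 consistent
C/I-1 un ·: CC|Cc
C/I-2 un ·: CC|Cc
C/II-1 ? I-1×I-2: CC|Cc|cc
C/II-2 ? ·: CC|Cc|cc
C/II-3 un I-1×I-2: CC|Cc
C/III-1 ? II-2×II-1: CC|Cc|cc
C/III-2 un II-2×II-1: CC|Cc
⇒ C over [I-1,I-2,II-1,II-2,II-3,III-1,III-2]: 120 consistent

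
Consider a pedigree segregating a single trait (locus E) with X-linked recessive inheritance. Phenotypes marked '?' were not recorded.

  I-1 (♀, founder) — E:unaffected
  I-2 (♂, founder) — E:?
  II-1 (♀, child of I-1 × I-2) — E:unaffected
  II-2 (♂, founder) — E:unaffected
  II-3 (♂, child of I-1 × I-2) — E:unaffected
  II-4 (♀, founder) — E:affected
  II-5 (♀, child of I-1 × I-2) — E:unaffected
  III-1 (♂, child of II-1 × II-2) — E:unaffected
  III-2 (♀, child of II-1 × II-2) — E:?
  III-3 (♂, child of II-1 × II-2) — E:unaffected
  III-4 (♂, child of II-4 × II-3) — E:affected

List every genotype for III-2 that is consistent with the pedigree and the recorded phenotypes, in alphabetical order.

III-2 ∈ {X^EX^E, X^EX^e}

E/I-1 un ·: X^EX^E|X^EX^e
E/I-2 ? ·: X^EY|X^eY
E/II-1 un I-1×I-2: X^EX^E|X^EX^e
E/II-2 un ·: X^EY
E/II-3 un I-1×I-2: X^EY
E/II-4 aff ·: X^eX^e
E/II-5 un I-1×I-2: X^EX^E|X^EX^e
E/III-1 un II-1×II-2: X^EY
E/III-2 ? II-1×II-2: X^EX^E|X^EX^e
E/III-3 un II-1×II-2: X^EY
E/III-4 aff II-4×II-3: X^eY
⇒ E over [I-1,I-2,II-1,II-2,II-3,II-4,II-5,III-1,III-2,III-3,III-4]: 11 consistent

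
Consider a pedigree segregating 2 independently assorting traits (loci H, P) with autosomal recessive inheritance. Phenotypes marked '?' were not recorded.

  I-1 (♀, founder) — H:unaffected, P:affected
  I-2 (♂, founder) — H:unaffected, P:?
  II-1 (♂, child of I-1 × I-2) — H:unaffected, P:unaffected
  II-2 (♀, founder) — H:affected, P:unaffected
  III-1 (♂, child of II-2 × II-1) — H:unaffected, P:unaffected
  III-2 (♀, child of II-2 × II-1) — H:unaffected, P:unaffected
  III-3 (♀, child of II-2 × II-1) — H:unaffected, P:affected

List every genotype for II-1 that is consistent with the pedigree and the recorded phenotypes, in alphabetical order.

H/I-1 un ·: HH|Hh
H/I-2 un ·: HH|Hh
H/II-1 un I-1×I-2: HH|Hh
H/II-2 aff ·: hh
H/III-1 un II-2×II-1: Hh
H/III-2 un II-2×II-1: Hh
H/III-3 un II-2×II-1: Hh
⇒ H over [I-1,I-2,II-1,II-2,III-1,III-2,III-3]: 7 consistent
P/I-1 aff ·: pp
P/I-2 ? ·: PP|Pp
P/II-1 un I-1×I-2: Pp
P/II-2 un ·: Pp
P/III-1 un II-2×II-1: PP|Pp
P/III-2 un II-2×II-1: PP|Pp
P/III-3 aff II-2×II-1: pp
⇒ P over [I-1,I-2,II-1,II-2,III-1,III-2,III-3]: 8 consistent

II-1 ∈ {HH Pp, Hh Pp}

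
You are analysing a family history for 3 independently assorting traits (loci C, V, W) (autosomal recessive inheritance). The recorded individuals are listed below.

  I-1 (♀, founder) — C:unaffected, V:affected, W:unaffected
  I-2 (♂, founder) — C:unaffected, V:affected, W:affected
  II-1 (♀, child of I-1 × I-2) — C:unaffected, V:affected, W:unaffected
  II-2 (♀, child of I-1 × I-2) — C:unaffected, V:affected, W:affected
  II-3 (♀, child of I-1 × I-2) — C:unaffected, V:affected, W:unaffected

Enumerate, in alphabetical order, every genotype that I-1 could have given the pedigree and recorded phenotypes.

I-1 ∈ {CC vv Ww, Cc vv Ww}

C/I-1 un ·: CC|Cc
C/I-2 un ·: CC|Cc
C/II-1 un I-1×I-2: CC|Cc
C/II-2 un I-1×I-2: CC|Cc
C/II-3 un I-1×I-2: CC|Cc
⇒ C over [I-1,I-2,II-1,II-2,II-3]: 25 consistent
V/I-1 aff ·: vv
V/I-2 aff ·: vv
V/II-1 aff I-1×I-2: vv
V/II-2 aff I-1×I-2: vv
V/II-3 aff I-1×I-2: vv
⇒ V over [I-1,I-2,II-1,II-2,II-3]: 1 consistent
W/I-1 un ·: Ww
W/I-2 aff ·: ww
W/II-1 un I-1×I-2: Ww
W/II-2 aff I-1×I-2: ww
W/II-3 un I-1×I-2: Ww
⇒ W over [I-1,I-2,II-1,II-2,II-3]: 1 consistent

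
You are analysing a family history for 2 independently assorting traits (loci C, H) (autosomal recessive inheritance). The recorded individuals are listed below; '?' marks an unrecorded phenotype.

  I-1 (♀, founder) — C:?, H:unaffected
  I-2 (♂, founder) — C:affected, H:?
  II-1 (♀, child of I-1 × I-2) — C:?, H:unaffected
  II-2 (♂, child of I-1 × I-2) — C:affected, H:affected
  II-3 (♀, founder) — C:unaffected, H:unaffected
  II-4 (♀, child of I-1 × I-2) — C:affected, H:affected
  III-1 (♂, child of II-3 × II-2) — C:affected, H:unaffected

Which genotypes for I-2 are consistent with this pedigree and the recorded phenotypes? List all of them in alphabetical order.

C/I-1 ? ·: Cc|cc
C/I-2 aff ·: cc
C/II-1 ? I-1×I-2: Cc|cc
C/II-2 aff I-1×I-2: cc
C/II-3 un ·: Cc
C/II-4 aff I-1×I-2: cc
C/III-1 aff II-3×II-2: cc
⇒ C over [I-1,I-2,II-1,II-2,II-3,II-4,III-1]: 3 consistent
H/I-1 un ·: Hh
H/I-2 ? ·: Hh|hh
H/II-1 un I-1×I-2: HH|Hh
H/II-2 aff I-1×I-2: hh
H/II-3 un ·: HH|Hh
H/II-4 aff I-1×I-2: hh
H/III-1 un II-3×II-2: Hh
⇒ H over [I-1,I-2,II-1,II-2,II-3,II-4,III-1]: 6 consistent

I-2 ∈ {cc Hh, cc hh}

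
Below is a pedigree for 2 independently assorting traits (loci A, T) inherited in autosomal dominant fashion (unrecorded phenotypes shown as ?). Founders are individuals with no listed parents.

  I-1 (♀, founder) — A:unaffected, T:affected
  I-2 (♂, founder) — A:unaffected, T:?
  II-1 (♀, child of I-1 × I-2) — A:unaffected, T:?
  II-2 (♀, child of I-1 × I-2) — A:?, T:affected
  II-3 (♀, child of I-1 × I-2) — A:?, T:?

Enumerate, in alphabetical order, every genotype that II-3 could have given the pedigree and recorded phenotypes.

II-3 ∈ {aa TT, aa Tt, aa tt}

A/I-1 un ·: aa
A/I-2 un ·: aa
A/II-1 un I-1×I-2: aa
A/II-2 ? I-1×I-2: aa
A/II-3 ? I-1×I-2: aa
⇒ A over [I-1,I-2,II-1,II-2,II-3]: 1 consistent
T/I-1 aff ·: Tt|TT
T/I-2 ? ·: tt|Tt|TT
T/II-1 ? I-1×I-2: tt|Tt|TT
T/II-2 aff I-1×I-2: Tt|TT
T/II-3 ? I-1×I-2: tt|Tt|TT
⇒ T over [I-1,I-2,II-1,II-2,II-3]: 40 consistent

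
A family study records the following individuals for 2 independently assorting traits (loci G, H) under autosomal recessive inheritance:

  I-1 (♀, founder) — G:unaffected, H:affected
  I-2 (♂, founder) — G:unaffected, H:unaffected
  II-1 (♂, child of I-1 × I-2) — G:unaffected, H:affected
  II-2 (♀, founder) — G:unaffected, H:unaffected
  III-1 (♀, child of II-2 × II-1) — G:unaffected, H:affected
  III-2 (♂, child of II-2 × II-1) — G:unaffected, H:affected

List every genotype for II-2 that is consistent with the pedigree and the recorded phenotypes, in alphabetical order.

II-2 ∈ {GG Hh, Gg Hh}

G/I-1 un ·: GG|Gg
G/I-2 un ·: GG|Gg
G/II-1 un I-1×I-2: GG|Gg
G/II-2 un ·: GG|Gg
G/III-1 un II-2×II-1: GG|Gg
G/III-2 un II-2×II-1: GG|Gg
⇒ G over [I-1,I-2,II-1,II-2,III-1,III-2]: 44 consistent
H/I-1 aff ·: hh
H/I-2 un ·: Hh
H/II-1 aff I-1×I-2: hh
H/II-2 un ·: Hh
H/III-1 aff II-2×II-1: hh
H/III-2 aff II-2×II-1: hh
⇒ H over [I-1,I-2,II-1,II-2,III-1,III-2]: 1 consistent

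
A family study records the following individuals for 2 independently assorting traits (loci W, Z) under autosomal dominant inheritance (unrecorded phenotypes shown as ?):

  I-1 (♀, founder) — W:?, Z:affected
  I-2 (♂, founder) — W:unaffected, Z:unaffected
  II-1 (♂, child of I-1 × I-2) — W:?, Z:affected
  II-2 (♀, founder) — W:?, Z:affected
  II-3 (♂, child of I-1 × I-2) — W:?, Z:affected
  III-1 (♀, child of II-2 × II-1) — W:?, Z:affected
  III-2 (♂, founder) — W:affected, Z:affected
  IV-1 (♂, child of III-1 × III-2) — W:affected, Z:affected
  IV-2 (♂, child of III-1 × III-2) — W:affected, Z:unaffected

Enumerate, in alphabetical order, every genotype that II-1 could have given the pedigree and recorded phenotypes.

W/I-1 ? ·: ww|Ww|WW
W/I-2 un ·: ww
W/II-1 ? I-1×I-2: ww|Ww
W/II-2 ? ·: ww|Ww|WW
W/II-3 ? I-1×I-2: ww|Ww
W/III-1 ? II-2×II-1: ww|Ww|WW
W/III-2 aff ·: Ww|WW
W/IV-1 aff III-1×III-2: Ww|WW
W/IV-2 aff III-1×III-2: Ww|WW
⇒ W over [I-1,I-2,II-1,II-2,II-3,III-1,III-2,IV-1,IV-2]: 174 consistent
Z/I-1 aff ·: Zz|ZZ
Z/I-2 un ·: zz
Z/II-1 aff I-1×I-2: Zz
Z/II-2 aff ·: Zz|ZZ
Z/II-3 aff I-1×I-2: Zz
Z/III-1 aff II-2×II-1: Zz
Z/III-2 aff ·: Zz
Z/IV-1 aff III-1×III-2: Zz|ZZ
Z/IV-2 un III-1×III-2: zz
⇒ Z over [I-1,I-2,II-1,II-2,II-3,III-1,III-2,IV-1,IV-2]: 8 consistent

II-1 ∈ {Ww Zz, ww Zz}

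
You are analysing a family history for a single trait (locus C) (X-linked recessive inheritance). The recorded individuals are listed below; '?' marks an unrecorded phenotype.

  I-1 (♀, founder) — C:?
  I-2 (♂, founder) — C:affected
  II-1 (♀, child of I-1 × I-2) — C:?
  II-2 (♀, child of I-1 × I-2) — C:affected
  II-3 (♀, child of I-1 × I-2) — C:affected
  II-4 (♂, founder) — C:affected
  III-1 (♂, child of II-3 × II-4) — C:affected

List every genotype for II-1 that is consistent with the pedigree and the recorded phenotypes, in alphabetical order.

C/I-1 ? ·: X^CX^c|X^cX^c
C/I-2 aff ·: X^cY
C/II-1 ? I-1×I-2: X^CX^c|X^cX^c
C/II-2 aff I-1×I-2: X^cX^c
C/II-3 aff I-1×I-2: X^cX^c
C/II-4 aff ·: X^cY
C/III-1 aff II-3×II-4: X^cY
⇒ C over [I-1,I-2,II-1,II-2,II-3,II-4,III-1]: 3 consistent

II-1 ∈ {X^CX^c, X^cX^c}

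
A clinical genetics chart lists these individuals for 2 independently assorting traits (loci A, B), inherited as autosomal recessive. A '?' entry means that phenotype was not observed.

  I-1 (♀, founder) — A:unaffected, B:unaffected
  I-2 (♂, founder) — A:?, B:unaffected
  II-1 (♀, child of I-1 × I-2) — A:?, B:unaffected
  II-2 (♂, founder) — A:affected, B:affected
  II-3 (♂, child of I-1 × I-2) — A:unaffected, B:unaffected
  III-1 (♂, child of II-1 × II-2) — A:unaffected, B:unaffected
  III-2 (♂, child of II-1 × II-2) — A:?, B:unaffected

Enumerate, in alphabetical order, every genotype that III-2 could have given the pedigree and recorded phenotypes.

III-2 ∈ {Aa Bb, aa Bb}

A/I-1 un ·: AA|Aa
A/I-2 ? ·: AA|Aa|aa
A/II-1 ? I-1×I-2: AA|Aa
A/II-2 aff ·: aa
A/II-3 un I-1×I-2: AA|Aa
A/III-1 un II-1×II-2: Aa
A/III-2 ? II-1×II-2: Aa|aa
⇒ A over [I-1,I-2,II-1,II-2,II-3,III-1,III-2]: 23 consistent
B/I-1 un ·: BB|Bb
B/I-2 un ·: BB|Bb
B/II-1 un I-1×I-2: BB|Bb
B/II-2 aff ·: bb
B/II-3 un I-1×I-2: BB|Bb
B/III-1 un II-1×II-2: Bb
B/III-2 un II-1×II-2: Bb
⇒ B over [I-1,I-2,II-1,II-2,II-3,III-1,III-2]: 13 consistent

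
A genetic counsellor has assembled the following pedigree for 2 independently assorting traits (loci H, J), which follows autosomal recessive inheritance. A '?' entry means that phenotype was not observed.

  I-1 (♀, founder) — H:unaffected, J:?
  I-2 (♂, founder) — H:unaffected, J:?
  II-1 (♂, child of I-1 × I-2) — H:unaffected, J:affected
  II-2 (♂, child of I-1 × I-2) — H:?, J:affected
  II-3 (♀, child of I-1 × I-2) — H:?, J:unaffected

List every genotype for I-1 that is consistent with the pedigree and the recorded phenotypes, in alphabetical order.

H/I-1 un ·: HH|Hh
H/I-2 un ·: HH|Hh
H/II-1 un I-1×I-2: HH|Hh
H/II-2 ? I-1×I-2: HH|Hh|hh
H/II-3 ? I-1×I-2: HH|Hh|hh
⇒ H over [I-1,I-2,II-1,II-2,II-3]: 35 consistent
J/I-1 ? ·: Jj|jj
J/I-2 ? ·: Jj|jj
J/II-1 aff I-1×I-2: jj
J/II-2 aff I-1×I-2: jj
J/II-3 un I-1×I-2: JJ|Jj
⇒ J over [I-1,I-2,II-1,II-2,II-3]: 4 consistent

I-1 ∈ {HH Jj, HH jj, Hh Jj, Hh jj}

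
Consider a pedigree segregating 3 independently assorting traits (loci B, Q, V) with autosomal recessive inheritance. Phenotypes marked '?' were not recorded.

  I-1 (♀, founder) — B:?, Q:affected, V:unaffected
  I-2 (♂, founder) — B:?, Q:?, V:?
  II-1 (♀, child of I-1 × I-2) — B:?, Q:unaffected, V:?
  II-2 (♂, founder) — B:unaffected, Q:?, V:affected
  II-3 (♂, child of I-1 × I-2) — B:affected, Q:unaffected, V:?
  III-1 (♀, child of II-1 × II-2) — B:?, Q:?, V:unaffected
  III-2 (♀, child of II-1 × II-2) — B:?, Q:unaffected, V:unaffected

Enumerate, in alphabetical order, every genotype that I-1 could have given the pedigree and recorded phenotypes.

I-1 ∈ {Bb qq VV, Bb qq Vv, bb qq VV, bb qq Vv}

B/I-1 ? ·: Bb|bb
B/I-2 ? ·: Bb|bb
B/II-1 ? I-1×I-2: BB|Bb|bb
B/II-2 un ·: BB|Bb
B/II-3 aff I-1×I-2: bb
B/III-1 ? II-1×II-2: BB|Bb|bb
B/III-2 ? II-1×II-2: BB|Bb|bb
⇒ B over [I-1,I-2,II-1,II-2,II-3,III-1,III-2]: 64 consistent
Q/I-1 aff ·: qq
Q/I-2 ? ·: QQ|Qq
Q/II-1 un I-1×I-2: Qq
Q/II-2 ? ·: QQ|Qq|qq
Q/II-3 un I-1×I-2: Qq
Q/III-1 ? II-1×II-2: QQ|Qq|qq
Q/III-2 un II-1×II-2: QQ|Qq
⇒ Q over [I-1,I-2,II-1,II-2,II-3,III-1,III-2]: 24 consistent
V/I-1 un ·: VV|Vv
V/I-2 ? ·: VV|Vv|vv
V/II-1 ? I-1×I-2: VV|Vv
V/II-2 aff ·: vv
V/II-3 ? I-1×I-2: VV|Vv|vv
V/III-1 un II-1×II-2: Vv
V/III-2 un II-1×II-2: Vv
⇒ V over [I-1,I-2,II-1,II-2,II-3,III-1,III-2]: 18 consistent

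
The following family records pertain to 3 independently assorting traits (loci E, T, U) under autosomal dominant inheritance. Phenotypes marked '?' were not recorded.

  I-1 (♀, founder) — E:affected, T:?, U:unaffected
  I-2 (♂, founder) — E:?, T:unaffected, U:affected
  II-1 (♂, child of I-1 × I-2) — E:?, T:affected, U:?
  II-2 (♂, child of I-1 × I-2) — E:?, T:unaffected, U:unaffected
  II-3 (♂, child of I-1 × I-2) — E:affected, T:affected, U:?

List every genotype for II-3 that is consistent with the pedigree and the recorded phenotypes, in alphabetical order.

E/I-1 aff ·: Ee|EE
E/I-2 ? ·: ee|Ee|EE
E/II-1 ? I-1×I-2: ee|Ee|EE
E/II-2 ? I-1×I-2: ee|Ee|EE
E/II-3 aff I-1×I-2: Ee|EE
⇒ E over [I-1,I-2,II-1,II-2,II-3]: 40 consistent
T/I-1 ? ·: Tt
T/I-2 un ·: tt
T/II-1 aff I-1×I-2: Tt
T/II-2 un I-1×I-2: tt
T/II-3 aff I-1×I-2: Tt
⇒ T over [I-1,I-2,II-1,II-2,II-3]: 1 consistent
U/I-1 un ·: uu
U/I-2 aff ·: Uu
U/II-1 ? I-1×I-2: uu|Uu
U/II-2 un I-1×I-2: uu
U/II-3 ? I-1×I-2: uu|Uu
⇒ U over [I-1,I-2,II-1,II-2,II-3]: 4 consistent

II-3 ∈ {EE Tt Uu, EE Tt uu, Ee Tt Uu, Ee Tt uu}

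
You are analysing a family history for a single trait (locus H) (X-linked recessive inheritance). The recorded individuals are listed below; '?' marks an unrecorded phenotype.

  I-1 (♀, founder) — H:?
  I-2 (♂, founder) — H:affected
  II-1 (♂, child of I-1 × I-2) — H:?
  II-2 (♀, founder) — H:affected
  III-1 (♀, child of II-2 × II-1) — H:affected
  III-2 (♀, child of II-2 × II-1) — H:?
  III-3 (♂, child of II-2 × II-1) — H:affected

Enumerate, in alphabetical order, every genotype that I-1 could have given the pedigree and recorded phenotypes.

I-1 ∈ {X^HX^h, X^hX^h}

H/I-1 ? ·: X^HX^h|X^hX^h
H/I-2 aff ·: X^hY
H/II-1 ? I-1×I-2: X^hY
H/II-2 aff ·: X^hX^h
H/III-1 aff II-2×II-1: X^hX^h
H/III-2 ? II-2×II-1: X^hX^h
H/III-3 aff II-2×II-1: X^hY
⇒ H over [I-1,I-2,II-1,II-2,III-1,III-2,III-3]: 2 consistent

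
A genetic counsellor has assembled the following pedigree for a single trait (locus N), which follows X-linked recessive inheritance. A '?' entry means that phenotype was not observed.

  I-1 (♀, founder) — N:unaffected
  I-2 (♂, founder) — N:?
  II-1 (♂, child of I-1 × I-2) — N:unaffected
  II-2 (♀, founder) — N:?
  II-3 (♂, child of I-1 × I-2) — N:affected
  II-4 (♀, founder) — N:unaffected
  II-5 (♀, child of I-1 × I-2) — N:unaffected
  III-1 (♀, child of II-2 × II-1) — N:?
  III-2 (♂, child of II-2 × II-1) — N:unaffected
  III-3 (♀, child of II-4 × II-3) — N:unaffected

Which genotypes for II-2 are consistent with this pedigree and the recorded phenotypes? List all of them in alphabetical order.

N/I-1 un ·: X^NX^n
N/I-2 ? ·: X^NY|X^nY
N/II-1 un I-1×I-2: X^NY
N/II-2 ? ·: X^NX^N|X^NX^n
N/II-3 aff I-1×I-2: X^nY
N/II-4 un ·: X^NX^N|X^NX^n
N/II-5 un I-1×I-2: X^NX^N|X^NX^n
N/III-1 ? II-2×II-1: X^NX^N|X^NX^n
N/III-2 un II-2×II-1: X^NY
N/III-3 un II-4×II-3: X^NX^n
⇒ N over [I-1,I-2,II-1,II-2,II-3,II-4,II-5,III-1,III-2,III-3]: 18 consistent

II-2 ∈ {X^NX^N, X^NX^n}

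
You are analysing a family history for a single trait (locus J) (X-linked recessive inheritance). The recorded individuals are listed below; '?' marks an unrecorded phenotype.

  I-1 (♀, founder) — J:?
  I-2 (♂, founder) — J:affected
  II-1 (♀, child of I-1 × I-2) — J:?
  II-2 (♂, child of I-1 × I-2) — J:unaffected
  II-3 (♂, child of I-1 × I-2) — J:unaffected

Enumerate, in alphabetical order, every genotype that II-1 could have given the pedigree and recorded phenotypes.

II-1 ∈ {X^JX^j, X^jX^j}

J/I-1 ? ·: X^JX^J|X^JX^j
J/I-2 aff ·: X^jY
J/II-1 ? I-1×I-2: X^JX^j|X^jX^j
J/II-2 un I-1×I-2: X^JY
J/II-3 un I-1×I-2: X^JY
⇒ J over [I-1,I-2,II-1,II-2,II-3]: 3 consistent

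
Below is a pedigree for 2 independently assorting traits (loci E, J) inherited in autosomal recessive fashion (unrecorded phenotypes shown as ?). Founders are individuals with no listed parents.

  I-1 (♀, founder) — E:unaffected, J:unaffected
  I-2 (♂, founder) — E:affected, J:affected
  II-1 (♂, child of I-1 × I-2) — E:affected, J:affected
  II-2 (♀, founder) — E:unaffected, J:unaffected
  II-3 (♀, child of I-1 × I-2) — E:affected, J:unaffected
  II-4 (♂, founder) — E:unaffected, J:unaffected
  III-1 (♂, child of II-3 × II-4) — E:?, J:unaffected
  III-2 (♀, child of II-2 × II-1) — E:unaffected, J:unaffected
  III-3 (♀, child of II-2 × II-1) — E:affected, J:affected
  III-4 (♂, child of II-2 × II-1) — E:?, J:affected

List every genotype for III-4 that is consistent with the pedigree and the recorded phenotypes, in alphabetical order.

III-4 ∈ {Ee jj, ee jj}

E/I-1 un ·: Ee
E/I-2 aff ·: ee
E/II-1 aff I-1×I-2: ee
E/II-2 un ·: Ee
E/II-3 aff I-1×I-2: ee
E/II-4 un ·: EE|Ee
E/III-1 ? II-3×II-4: Ee|ee
E/III-2 un II-2×II-1: Ee
E/III-3 aff II-2×II-1: ee
E/III-4 ? II-2×II-1: Ee|ee
⇒ E over [I-1,I-2,II-1,II-2,II-3,II-4,III-1,III-2,III-3,III-4]: 6 consistent
J/I-1 un ·: Jj
J/I-2 aff ·: jj
J/II-1 aff I-1×I-2: jj
J/II-2 un ·: Jj
J/II-3 un I-1×I-2: Jj
J/II-4 un ·: JJ|Jj
J/III-1 un II-3×II-4: JJ|Jj
J/III-2 un II-2×II-1: Jj
J/III-3 aff II-2×II-1: jj
J/III-4 aff II-2×II-1: jj
⇒ J over [I-1,I-2,II-1,II-2,II-3,II-4,III-1,III-2,III-3,III-4]: 4 consistent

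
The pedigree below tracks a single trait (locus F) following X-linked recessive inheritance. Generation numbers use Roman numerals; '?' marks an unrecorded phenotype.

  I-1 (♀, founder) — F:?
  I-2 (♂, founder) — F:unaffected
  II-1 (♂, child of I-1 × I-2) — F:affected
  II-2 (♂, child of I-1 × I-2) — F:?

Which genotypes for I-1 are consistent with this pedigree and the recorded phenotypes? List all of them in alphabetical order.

F/I-1 ? ·: X^FX^f|X^fX^f
F/I-2 un ·: X^FY
F/II-1 aff I-1×I-2: X^fY
F/II-2 ? I-1×I-2: X^FY|X^fY
⇒ F over [I-1,I-2,II-1,II-2]: 3 consistent

I-1 ∈ {X^FX^f, X^fX^f}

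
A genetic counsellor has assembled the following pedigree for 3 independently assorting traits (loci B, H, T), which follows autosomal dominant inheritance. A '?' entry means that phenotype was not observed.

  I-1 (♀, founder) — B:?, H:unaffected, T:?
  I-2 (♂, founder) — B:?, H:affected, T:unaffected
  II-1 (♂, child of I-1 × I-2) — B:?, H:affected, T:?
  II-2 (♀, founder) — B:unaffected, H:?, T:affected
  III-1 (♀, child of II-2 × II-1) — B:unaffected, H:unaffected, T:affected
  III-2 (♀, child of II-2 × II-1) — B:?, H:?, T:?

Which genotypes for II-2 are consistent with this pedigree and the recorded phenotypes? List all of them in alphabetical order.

II-2 ∈ {bb Hh TT, bb Hh Tt, bb hh TT, bb hh Tt}

B/I-1 ? ·: bb|Bb|BB
B/I-2 ? ·: bb|Bb|BB
B/II-1 ? I-1×I-2: bb|Bb
B/II-2 un ·: bb
B/III-1 un II-2×II-1: bb
B/III-2 ? II-2×II-1: bb|Bb
⇒ B over [I-1,I-2,II-1,II-2,III-1,III-2]: 18 consistent
H/I-1 un ·: hh
H/I-2 aff ·: Hh|HH
H/II-1 aff I-1×I-2: Hh
H/II-2 ? ·: hh|Hh
H/III-1 un II-2×II-1: hh
H/III-2 ? II-2×II-1: hh|Hh|HH
⇒ H over [I-1,I-2,II-1,II-2,III-1,III-2]: 10 consistent
T/I-1 ? ·: tt|Tt|TT
T/I-2 un ·: tt
T/II-1 ? I-1×I-2: tt|Tt
T/II-2 aff ·: Tt|TT
T/III-1 aff II-2×II-1: Tt|TT
T/III-2 ? II-2×II-1: tt|Tt|TT
⇒ T over [I-1,I-2,II-1,II-2,III-1,III-2]: 26 consistent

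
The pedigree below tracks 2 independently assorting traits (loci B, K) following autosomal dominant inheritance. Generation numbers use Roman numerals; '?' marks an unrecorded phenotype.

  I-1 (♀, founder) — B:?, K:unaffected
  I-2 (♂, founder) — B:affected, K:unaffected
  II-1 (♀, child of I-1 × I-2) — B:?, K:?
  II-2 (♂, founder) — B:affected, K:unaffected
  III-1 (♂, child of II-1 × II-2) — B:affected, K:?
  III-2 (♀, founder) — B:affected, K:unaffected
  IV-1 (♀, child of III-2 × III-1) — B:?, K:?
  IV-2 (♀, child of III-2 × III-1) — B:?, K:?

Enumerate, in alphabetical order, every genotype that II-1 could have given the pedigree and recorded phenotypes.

B/I-1 ? ·: bb|Bb|BB
B/I-2 aff ·: Bb|BB
B/II-1 ? I-1×I-2: bb|Bb|BB
B/II-2 aff ·: Bb|BB
B/III-1 aff II-1×II-2: Bb|BB
B/III-2 aff ·: Bb|BB
B/IV-1 ? III-2×III-1: bb|Bb|BB
B/IV-2 ? III-2×III-1: bb|Bb|BB
⇒ B over [I-1,I-2,II-1,II-2,III-1,III-2,IV-1,IV-2]: 324 consistent
K/I-1 un ·: kk
K/I-2 un ·: kk
K/II-1 ? I-1×I-2: kk
K/II-2 un ·: kk
K/III-1 ? II-1×II-2: kk
K/III-2 un ·: kk
K/IV-1 ? III-2×III-1: kk
K/IV-2 ? III-2×III-1: kk
⇒ K over [I-1,I-2,II-1,II-2,III-1,III-2,IV-1,IV-2]: 1 consistent

II-1 ∈ {BB kk, Bb kk, bb kk}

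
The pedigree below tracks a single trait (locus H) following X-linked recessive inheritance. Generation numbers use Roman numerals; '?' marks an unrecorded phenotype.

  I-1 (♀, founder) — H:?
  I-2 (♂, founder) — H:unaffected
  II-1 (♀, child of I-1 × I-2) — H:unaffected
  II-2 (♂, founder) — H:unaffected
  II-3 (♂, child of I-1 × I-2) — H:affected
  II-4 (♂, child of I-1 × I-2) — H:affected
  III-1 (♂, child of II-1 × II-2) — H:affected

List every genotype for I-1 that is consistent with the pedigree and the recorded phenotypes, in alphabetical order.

I-1 ∈ {X^HX^h, X^hX^h}

H/I-1 ? ·: X^HX^h|X^hX^h
H/I-2 un ·: X^HY
H/II-1 un I-1×I-2: X^HX^h
H/II-2 un ·: X^HY
H/II-3 aff I-1×I-2: X^hY
H/II-4 aff I-1×I-2: X^hY
H/III-1 aff II-1×II-2: X^hY
⇒ H over [I-1,I-2,II-1,II-2,II-3,II-4,III-1]: 2 consistent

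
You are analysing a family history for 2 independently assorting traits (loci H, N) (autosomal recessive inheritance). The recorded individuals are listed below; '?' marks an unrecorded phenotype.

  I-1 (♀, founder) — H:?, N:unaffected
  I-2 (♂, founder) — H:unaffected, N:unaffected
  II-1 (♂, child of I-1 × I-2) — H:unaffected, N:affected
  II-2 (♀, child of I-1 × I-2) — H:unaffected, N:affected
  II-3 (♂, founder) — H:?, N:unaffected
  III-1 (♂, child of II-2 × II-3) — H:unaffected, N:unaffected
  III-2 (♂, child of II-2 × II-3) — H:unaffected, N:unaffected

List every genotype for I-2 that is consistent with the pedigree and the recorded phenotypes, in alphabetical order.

H/I-1 ? ·: HH|Hh|hh
H/I-2 un ·: HH|Hh
H/II-1 un I-1×I-2: HH|Hh
H/II-2 un I-1×I-2: HH|Hh
H/II-3 ? ·: HH|Hh|hh
H/III-1 un II-2×II-3: HH|Hh
H/III-2 un II-2×II-3: HH|Hh
⇒ H over [I-1,I-2,II-1,II-2,II-3,III-1,III-2]: 114 consistent
N/I-1 un ·: Nn
N/I-2 un ·: Nn
N/II-1 aff I-1×I-2: nn
N/II-2 aff I-1×I-2: nn
N/II-3 un ·: NN|Nn
N/III-1 un II-2×II-3: Nn
N/III-2 un II-2×II-3: Nn
⇒ N over [I-1,I-2,II-1,II-2,II-3,III-1,III-2]: 2 consistent

I-2 ∈ {HH Nn, Hh Nn}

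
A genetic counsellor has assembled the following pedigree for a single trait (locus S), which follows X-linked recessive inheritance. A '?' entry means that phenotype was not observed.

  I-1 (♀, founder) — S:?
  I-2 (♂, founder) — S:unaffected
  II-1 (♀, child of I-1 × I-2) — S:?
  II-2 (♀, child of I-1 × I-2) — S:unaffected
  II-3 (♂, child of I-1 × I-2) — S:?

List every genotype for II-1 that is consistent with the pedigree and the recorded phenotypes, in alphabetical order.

II-1 ∈ {X^SX^S, X^SX^s}

S/I-1 ? ·: X^SX^S|X^SX^s|X^sX^s
S/I-2 un ·: X^SY
S/II-1 ? I-1×I-2: X^SX^S|X^SX^s
S/II-2 un I-1×I-2: X^SX^S|X^SX^s
S/II-3 ? I-1×I-2: X^SY|X^sY
⇒ S over [I-1,I-2,II-1,II-2,II-3]: 10 consistent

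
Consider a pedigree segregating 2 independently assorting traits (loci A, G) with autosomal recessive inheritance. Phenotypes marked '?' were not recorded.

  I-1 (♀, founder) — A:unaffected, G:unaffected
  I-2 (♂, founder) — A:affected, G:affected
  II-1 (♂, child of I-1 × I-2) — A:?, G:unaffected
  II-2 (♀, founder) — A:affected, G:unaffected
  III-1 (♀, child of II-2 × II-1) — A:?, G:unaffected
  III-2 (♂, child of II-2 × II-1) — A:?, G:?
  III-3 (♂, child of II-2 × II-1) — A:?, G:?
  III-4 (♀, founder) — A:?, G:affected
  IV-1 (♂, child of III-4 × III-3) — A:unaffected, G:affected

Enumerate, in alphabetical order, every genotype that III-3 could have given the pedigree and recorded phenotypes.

III-3 ∈ {Aa Gg, Aa gg, aa Gg, aa gg}

A/I-1 un ·: AA|Aa
A/I-2 aff ·: aa
A/II-1 ? I-1×I-2: Aa|aa
A/II-2 aff ·: aa
A/III-1 ? II-2×II-1: Aa|aa
A/III-2 ? II-2×II-1: Aa|aa
A/III-3 ? II-2×II-1: Aa|aa
A/III-4 ? ·: AA|Aa|aa
A/IV-1 un III-4×III-3: AA|Aa
⇒ A over [I-1,I-2,II-1,II-2,III-1,III-2,III-3,III-4,IV-1]: 58 consistent
G/I-1 un ·: GG|Gg
G/I-2 aff ·: gg
G/II-1 un I-1×I-2: Gg
G/II-2 un ·: GG|Gg
G/III-1 un II-2×II-1: GG|Gg
G/III-2 ? II-2×II-1: GG|Gg|gg
G/III-3 ? II-2×II-1: Gg|gg
G/III-4 aff ·: gg
G/IV-1 aff III-4×III-3: gg
⇒ G over [I-1,I-2,II-1,II-2,III-1,III-2,III-3,III-4,IV-1]: 32 consistent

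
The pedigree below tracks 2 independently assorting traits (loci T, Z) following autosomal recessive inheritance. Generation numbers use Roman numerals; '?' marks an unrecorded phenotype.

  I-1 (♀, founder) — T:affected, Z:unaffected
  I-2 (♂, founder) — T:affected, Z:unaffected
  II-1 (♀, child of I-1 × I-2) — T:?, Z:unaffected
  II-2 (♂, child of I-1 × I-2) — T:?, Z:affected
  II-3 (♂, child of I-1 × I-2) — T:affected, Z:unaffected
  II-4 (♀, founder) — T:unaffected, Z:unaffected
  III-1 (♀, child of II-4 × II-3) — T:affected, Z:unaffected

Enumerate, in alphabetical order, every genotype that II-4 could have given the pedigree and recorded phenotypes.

T/I-1 aff ·: tt
T/I-2 aff ·: tt
T/II-1 ? I-1×I-2: tt
T/II-2 ? I-1×I-2: tt
T/II-3 aff I-1×I-2: tt
T/II-4 un ·: Tt
T/III-1 aff II-4×II-3: tt
⇒ T over [I-1,I-2,II-1,II-2,II-3,II-4,III-1]: 1 consistent
Z/I-1 un ·: Zz
Z/I-2 un ·: Zz
Z/II-1 un I-1×I-2: ZZ|Zz
Z/II-2 aff I-1×I-2: zz
Z/II-3 un I-1×I-2: ZZ|Zz
Z/II-4 un ·: ZZ|Zz
Z/III-1 un II-4×II-3: ZZ|Zz
⇒ Z over [I-1,I-2,II-1,II-2,II-3,II-4,III-1]: 14 consistent

II-4 ∈ {Tt ZZ, Tt Zz}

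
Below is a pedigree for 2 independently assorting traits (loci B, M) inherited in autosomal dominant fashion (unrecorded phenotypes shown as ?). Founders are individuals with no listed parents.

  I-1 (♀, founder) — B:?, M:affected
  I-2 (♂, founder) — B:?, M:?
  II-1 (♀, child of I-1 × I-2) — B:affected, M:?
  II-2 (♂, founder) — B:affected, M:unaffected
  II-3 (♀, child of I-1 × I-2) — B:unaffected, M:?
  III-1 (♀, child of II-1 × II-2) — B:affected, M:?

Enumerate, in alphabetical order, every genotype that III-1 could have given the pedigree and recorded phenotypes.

III-1 ∈ {BB Mm, BB mm, Bb Mm, Bb mm}

B/I-1 ? ·: bb|Bb
B/I-2 ? ·: bb|Bb
B/II-1 aff I-1×I-2: Bb|BB
B/II-2 aff ·: Bb|BB
B/II-3 un I-1×I-2: bb
B/III-1 aff II-1×II-2: Bb|BB
⇒ B over [I-1,I-2,II-1,II-2,II-3,III-1]: 15 consistent
M/I-1 aff ·: Mm|MM
M/I-2 ? ·: mm|Mm|MM
M/II-1 ? I-1×I-2: mm|Mm|MM
M/II-2 un ·: mm
M/II-3 ? I-1×I-2: mm|Mm|MM
M/III-1 ? II-1×II-2: mm|Mm
⇒ M over [I-1,I-2,II-1,II-2,II-3,III-1]: 33 consistent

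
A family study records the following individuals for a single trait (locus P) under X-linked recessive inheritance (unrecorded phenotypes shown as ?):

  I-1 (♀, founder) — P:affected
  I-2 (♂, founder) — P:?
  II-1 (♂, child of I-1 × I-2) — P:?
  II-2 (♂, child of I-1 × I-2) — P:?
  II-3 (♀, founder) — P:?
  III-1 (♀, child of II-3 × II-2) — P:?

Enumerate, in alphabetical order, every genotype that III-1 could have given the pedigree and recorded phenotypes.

P/I-1 aff ·: X^pX^p
P/I-2 ? ·: X^PY|X^pY
P/II-1 ? I-1×I-2: X^pY
P/II-2 ? I-1×I-2: X^pY
P/II-3 ? ·: X^PX^P|X^PX^p|X^pX^p
P/III-1 ? II-3×II-2: X^PX^p|X^pX^p
⇒ P over [I-1,I-2,II-1,II-2,II-3,III-1]: 8 consistent

III-1 ∈ {X^PX^p, X^pX^p}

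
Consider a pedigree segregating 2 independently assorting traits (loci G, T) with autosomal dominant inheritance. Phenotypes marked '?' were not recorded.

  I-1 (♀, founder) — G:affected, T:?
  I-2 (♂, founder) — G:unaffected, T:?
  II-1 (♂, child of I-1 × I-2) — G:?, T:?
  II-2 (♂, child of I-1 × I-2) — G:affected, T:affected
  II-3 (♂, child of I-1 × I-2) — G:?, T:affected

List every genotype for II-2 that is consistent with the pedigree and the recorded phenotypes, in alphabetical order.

II-2 ∈ {Gg TT, Gg Tt}

G/I-1 aff ·: Gg|GG
G/I-2 un ·: gg
G/II-1 ? I-1×I-2: gg|Gg
G/II-2 aff I-1×I-2: Gg
G/II-3 ? I-1×I-2: gg|Gg
⇒ G over [I-1,I-2,II-1,II-2,II-3]: 5 consistent
T/I-1 ? ·: tt|Tt|TT
T/I-2 ? ·: tt|Tt|TT
T/II-1 ? I-1×I-2: tt|Tt|TT
T/II-2 aff I-1×I-2: Tt|TT
T/II-3 aff I-1×I-2: Tt|TT
⇒ T over [I-1,I-2,II-1,II-2,II-3]: 35 consistent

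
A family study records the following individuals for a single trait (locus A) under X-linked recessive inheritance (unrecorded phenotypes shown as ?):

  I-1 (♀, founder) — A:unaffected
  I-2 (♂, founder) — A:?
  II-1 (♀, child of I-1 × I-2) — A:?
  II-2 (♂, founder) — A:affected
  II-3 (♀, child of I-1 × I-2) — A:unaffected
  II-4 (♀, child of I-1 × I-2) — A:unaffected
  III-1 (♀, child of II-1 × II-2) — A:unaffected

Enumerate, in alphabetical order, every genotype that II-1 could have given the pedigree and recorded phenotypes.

A/I-1 un ·: X^AX^A|X^AX^a
A/I-2 ? ·: X^AY|X^aY
A/II-1 ? I-1×I-2: X^AX^A|X^AX^a
A/II-2 aff ·: X^aY
A/II-3 un I-1×I-2: X^AX^A|X^AX^a
A/II-4 un I-1×I-2: X^AX^A|X^AX^a
A/III-1 un II-1×II-2: X^AX^a
⇒ A over [I-1,I-2,II-1,II-2,II-3,II-4,III-1]: 11 consistent

II-1 ∈ {X^AX^A, X^AX^a}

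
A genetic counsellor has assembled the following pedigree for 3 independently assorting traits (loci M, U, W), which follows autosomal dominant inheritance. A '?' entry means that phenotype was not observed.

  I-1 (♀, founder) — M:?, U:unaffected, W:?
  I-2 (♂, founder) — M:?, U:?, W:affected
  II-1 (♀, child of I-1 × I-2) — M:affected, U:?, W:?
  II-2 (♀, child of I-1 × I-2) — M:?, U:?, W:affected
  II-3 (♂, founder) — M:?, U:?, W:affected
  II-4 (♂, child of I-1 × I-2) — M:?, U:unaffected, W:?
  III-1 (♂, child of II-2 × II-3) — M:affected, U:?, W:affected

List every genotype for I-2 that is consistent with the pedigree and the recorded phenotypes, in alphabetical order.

I-2 ∈ {MM Uu WW, MM Uu Ww, MM uu WW, MM uu Ww, Mm Uu WW, Mm Uu Ww, Mm uu WW, Mm uu Ww, mm Uu WW, mm Uu Ww, mm uu WW, mm uu Ww}

M/I-1 ? ·: mm|Mm|MM
M/I-2 ? ·: mm|Mm|MM
M/II-1 aff I-1×I-2: Mm|MM
M/II-2 ? I-1×I-2: mm|Mm|MM
M/II-3 ? ·: mm|Mm|MM
M/II-4 ? I-1×I-2: mm|Mm|MM
M/III-1 aff II-2×II-3: Mm|MM
⇒ M over [I-1,I-2,II-1,II-2,II-3,II-4,III-1]: 180 consistent
U/I-1 un ·: uu
U/I-2 ? ·: uu|Uu
U/II-1 ? I-1×I-2: uu|Uu
U/II-2 ? I-1×I-2: uu|Uu
U/II-3 ? ·: uu|Uu|UU
U/II-4 un I-1×I-2: uu
U/III-1 ? II-2×II-3: uu|Uu|UU
⇒ U over [I-1,I-2,II-1,II-2,II-3,II-4,III-1]: 26 consistent
W/I-1 ? ·: ww|Ww|WW
W/I-2 aff ·: Ww|WW
W/II-1 ? I-1×I-2: ww|Ww|WW
W/II-2 aff I-1×I-2: Ww|WW
W/II-3 aff ·: Ww|WW
W/II-4 ? I-1×I-2: ww|Ww|WW
W/III-1 aff II-2×II-3: Ww|WW
⇒ W over [I-1,I-2,II-1,II-2,II-3,II-4,III-1]: 142 consistent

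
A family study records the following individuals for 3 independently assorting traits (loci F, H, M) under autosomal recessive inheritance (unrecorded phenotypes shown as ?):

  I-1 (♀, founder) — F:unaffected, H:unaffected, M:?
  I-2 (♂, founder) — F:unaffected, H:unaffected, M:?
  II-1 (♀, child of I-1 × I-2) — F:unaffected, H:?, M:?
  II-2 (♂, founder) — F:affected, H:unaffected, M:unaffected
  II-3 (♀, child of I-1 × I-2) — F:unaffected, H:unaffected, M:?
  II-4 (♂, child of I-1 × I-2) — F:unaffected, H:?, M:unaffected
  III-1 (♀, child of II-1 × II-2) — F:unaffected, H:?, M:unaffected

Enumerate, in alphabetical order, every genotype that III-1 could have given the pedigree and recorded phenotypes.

III-1 ∈ {Ff HH MM, Ff HH Mm, Ff Hh MM, Ff Hh Mm, Ff hh MM, Ff hh Mm}

F/I-1 un ·: FF|Ff
F/I-2 un ·: FF|Ff
F/II-1 un I-1×I-2: FF|Ff
F/II-2 aff ·: ff
F/II-3 un I-1×I-2: FF|Ff
F/II-4 un I-1×I-2: FF|Ff
F/III-1 un II-1×II-2: Ff
⇒ F over [I-1,I-2,II-1,II-2,II-3,II-4,III-1]: 25 consistent
H/I-1 un ·: HH|Hh
H/I-2 un ·: HH|Hh
H/II-1 ? I-1×I-2: HH|Hh|hh
H/II-2 un ·: HH|Hh
H/II-3 un I-1×I-2: HH|Hh
H/II-4 ? I-1×I-2: HH|Hh|hh
H/III-1 ? II-1×II-2: HH|Hh|hh
⇒ H over [I-1,I-2,II-1,II-2,II-3,II-4,III-1]: 133 consistent
M/I-1 ? ·: MM|Mm|mm
M/I-2 ? ·: MM|Mm|mm
M/II-1 ? I-1×I-2: MM|Mm|mm
M/II-2 un ·: MM|Mm
M/II-3 ? I-1×I-2: MM|Mm|mm
M/II-4 un I-1×I-2: MM|Mm
M/III-1 un II-1×II-2: MM|Mm
⇒ M over [I-1,I-2,II-1,II-2,II-3,II-4,III-1]: 145 consistent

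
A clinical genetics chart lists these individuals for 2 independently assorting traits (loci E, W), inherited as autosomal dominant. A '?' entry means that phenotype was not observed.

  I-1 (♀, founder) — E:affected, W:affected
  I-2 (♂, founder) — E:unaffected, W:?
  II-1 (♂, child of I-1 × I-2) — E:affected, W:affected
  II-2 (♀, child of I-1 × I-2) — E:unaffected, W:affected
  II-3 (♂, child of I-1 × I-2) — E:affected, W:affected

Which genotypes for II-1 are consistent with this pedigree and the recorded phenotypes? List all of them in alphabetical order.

E/I-1 aff ·: Ee
E/I-2 un ·: ee
E/II-1 aff I-1×I-2: Ee
E/II-2 un I-1×I-2: ee
E/II-3 aff I-1×I-2: Ee
⇒ E over [I-1,I-2,II-1,II-2,II-3]: 1 consistent
W/I-1 aff ·: Ww|WW
W/I-2 ? ·: ww|Ww|WW
W/II-1 aff I-1×I-2: Ww|WW
W/II-2 aff I-1×I-2: Ww|WW
W/II-3 aff I-1×I-2: Ww|WW
⇒ W over [I-1,I-2,II-1,II-2,II-3]: 27 consistent

II-1 ∈ {Ee WW, Ee Ww}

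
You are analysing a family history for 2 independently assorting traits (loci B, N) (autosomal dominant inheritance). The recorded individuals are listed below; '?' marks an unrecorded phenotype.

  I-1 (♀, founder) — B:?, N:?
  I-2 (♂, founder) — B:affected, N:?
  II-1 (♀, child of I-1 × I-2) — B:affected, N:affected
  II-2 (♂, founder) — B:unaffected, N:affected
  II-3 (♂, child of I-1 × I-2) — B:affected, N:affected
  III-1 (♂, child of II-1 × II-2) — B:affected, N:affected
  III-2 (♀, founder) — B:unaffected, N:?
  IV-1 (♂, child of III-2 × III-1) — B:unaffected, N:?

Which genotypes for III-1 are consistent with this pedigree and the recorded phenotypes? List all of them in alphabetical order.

III-1 ∈ {Bb NN, Bb Nn}

B/I-1 ? ·: bb|Bb|BB
B/I-2 aff ·: Bb|BB
B/II-1 aff I-1×I-2: Bb|BB
B/II-2 un ·: bb
B/II-3 aff I-1×I-2: Bb|BB
B/III-1 aff II-1×II-2: Bb
B/III-2 un ·: bb
B/IV-1 un III-2×III-1: bb
⇒ B over [I-1,I-2,II-1,II-2,II-3,III-1,III-2,IV-1]: 15 consistent
N/I-1 ? ·: nn|Nn|NN
N/I-2 ? ·: nn|Nn|NN
N/II-1 aff I-1×I-2: Nn|NN
N/II-2 aff ·: Nn|NN
N/II-3 aff I-1×I-2: Nn|NN
N/III-1 aff II-1×II-2: Nn|NN
N/III-2 ? ·: nn|Nn|NN
N/IV-1 ? III-2×III-1: nn|Nn|NN
⇒ N over [I-1,I-2,II-1,II-2,II-3,III-1,III-2,IV-1]: 325 consistent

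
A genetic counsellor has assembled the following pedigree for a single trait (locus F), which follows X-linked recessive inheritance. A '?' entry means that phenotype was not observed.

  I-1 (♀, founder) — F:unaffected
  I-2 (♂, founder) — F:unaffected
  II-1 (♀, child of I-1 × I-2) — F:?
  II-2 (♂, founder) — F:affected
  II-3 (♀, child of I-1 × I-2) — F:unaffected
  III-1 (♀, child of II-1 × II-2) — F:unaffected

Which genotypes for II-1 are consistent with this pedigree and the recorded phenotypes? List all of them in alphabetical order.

F/I-1 un ·: X^FX^F|X^FX^f
F/I-2 un ·: X^FY
F/II-1 ? I-1×I-2: X^FX^F|X^FX^f
F/II-2 aff ·: X^fY
F/II-3 un I-1×I-2: X^FX^F|X^FX^f
F/III-1 un II-1×II-2: X^FX^f
⇒ F over [I-1,I-2,II-1,II-2,II-3,III-1]: 5 consistent

II-1 ∈ {X^FX^F, X^FX^f}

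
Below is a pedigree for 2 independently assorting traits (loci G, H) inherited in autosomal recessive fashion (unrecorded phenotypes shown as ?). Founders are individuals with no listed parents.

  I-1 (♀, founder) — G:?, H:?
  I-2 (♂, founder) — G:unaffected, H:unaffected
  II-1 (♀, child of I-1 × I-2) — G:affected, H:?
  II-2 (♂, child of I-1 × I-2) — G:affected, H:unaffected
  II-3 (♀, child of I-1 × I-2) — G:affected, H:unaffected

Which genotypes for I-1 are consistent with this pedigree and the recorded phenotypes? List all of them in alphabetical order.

G/I-1 ? ·: Gg|gg
G/I-2 un ·: Gg
G/II-1 aff I-1×I-2: gg
G/II-2 aff I-1×I-2: gg
G/II-3 aff I-1×I-2: gg
⇒ G over [I-1,I-2,II-1,II-2,II-3]: 2 consistent
H/I-1 ? ·: HH|Hh|hh
H/I-2 un ·: HH|Hh
H/II-1 ? I-1×I-2: HH|Hh|hh
H/II-2 un I-1×I-2: HH|Hh
H/II-3 un I-1×I-2: HH|Hh
⇒ H over [I-1,I-2,II-1,II-2,II-3]: 32 consistent

I-1 ∈ {Gg HH, Gg Hh, Gg hh, gg HH, gg Hh, gg hh}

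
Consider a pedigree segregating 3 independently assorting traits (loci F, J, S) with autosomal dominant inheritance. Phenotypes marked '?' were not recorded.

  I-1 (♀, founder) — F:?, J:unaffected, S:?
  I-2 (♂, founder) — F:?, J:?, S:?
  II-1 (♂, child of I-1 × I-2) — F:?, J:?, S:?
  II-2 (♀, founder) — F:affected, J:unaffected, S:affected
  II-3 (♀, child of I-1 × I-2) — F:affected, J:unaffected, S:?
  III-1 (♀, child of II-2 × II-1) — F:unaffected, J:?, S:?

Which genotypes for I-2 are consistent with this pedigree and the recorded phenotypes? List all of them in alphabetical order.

I-2 ∈ {FF Jj SS, FF Jj Ss, FF Jj ss, FF jj SS, FF jj Ss, FF jj ss, Ff Jj SS, Ff Jj Ss, Ff Jj ss, Ff jj SS, Ff jj Ss, Ff jj ss, ff Jj SS, ff Jj Ss, ff Jj ss, ff jj SS, ff jj Ss, ff jj ss}

F/I-1 ? ·: ff|Ff|FF
F/I-2 ? ·: ff|Ff|FF
F/II-1 ? I-1×I-2: ff|Ff
F/II-2 aff ·: Ff
F/II-3 aff I-1×I-2: Ff|FF
F/III-1 un II-2×II-1: ff
⇒ F over [I-1,I-2,II-1,II-2,II-3,III-1]: 14 consistent
J/I-1 un ·: jj
J/I-2 ? ·: jj|Jj
J/II-1 ? I-1×I-2: jj|Jj
J/II-2 un ·: jj
J/II-3 un I-1×I-2: jj
J/III-1 ? II-2×II-1: jj|Jj
⇒ J over [I-1,I-2,II-1,II-2,II-3,III-1]: 4 consistent
S/I-1 ? ·: ss|Ss|SS
S/I-2 ? ·: ss|Ss|SS
S/II-1 ? I-1×I-2: ss|Ss|SS
S/II-2 aff ·: Ss|SS
S/II-3 ? I-1×I-2: ss|Ss|SS
S/III-1 ? II-2×II-1: ss|Ss|SS
⇒ S over [I-1,I-2,II-1,II-2,II-3,III-1]: 113 consistent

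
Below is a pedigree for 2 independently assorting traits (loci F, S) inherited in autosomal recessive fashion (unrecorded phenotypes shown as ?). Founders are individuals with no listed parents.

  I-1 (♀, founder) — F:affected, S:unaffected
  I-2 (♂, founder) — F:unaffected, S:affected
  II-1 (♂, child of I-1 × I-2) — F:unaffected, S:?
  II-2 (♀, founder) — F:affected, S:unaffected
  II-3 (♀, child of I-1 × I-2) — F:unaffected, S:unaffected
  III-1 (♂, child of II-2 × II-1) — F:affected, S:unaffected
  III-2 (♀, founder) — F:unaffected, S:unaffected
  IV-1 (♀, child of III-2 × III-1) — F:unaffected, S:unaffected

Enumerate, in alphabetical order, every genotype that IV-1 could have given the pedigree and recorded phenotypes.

F/I-1 aff ·: ff
F/I-2 un ·: FF|Ff
F/II-1 un I-1×I-2: Ff
F/II-2 aff ·: ff
F/II-3 un I-1×I-2: Ff
F/III-1 aff II-2×II-1: ff
F/III-2 un ·: FF|Ff
F/IV-1 un III-2×III-1: Ff
⇒ F over [I-1,I-2,II-1,II-2,II-3,III-1,III-2,IV-1]: 4 consistent
S/I-1 un ·: SS|Ss
S/I-2 aff ·: ss
S/II-1 ? I-1×I-2: Ss|ss
S/II-2 un ·: SS|Ss
S/II-3 un I-1×I-2: Ss
S/III-1 un II-2×II-1: SS|Ss
S/III-2 un ·: SS|Ss
S/IV-1 un III-2×III-1: SS|Ss
⇒ S over [I-1,I-2,II-1,II-2,II-3,III-1,III-2,IV-1]: 36 consistent

IV-1 ∈ {Ff SS, Ff Ss}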